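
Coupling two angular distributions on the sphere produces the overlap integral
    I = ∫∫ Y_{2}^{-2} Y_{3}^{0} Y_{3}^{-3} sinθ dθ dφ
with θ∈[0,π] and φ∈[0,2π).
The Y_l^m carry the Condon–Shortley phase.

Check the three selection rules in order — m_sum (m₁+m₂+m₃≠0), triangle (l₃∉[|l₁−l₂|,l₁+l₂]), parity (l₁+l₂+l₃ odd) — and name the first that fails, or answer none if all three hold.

Σmᵢ = -5  ✗
l₃∈[|l₁−l₂|,l₁+l₂]=[1,5], have l₃=3
Σlᵢ = 8 ⇒ even

m_sum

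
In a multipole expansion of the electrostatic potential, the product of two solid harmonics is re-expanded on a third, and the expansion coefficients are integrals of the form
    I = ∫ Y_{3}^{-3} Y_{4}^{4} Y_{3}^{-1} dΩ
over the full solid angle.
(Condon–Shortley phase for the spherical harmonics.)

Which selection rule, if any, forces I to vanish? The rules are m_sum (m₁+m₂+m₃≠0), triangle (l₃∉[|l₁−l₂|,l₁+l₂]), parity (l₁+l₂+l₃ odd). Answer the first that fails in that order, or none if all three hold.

none

Σmᵢ = 0  ✓
l₃∈[|l₁−l₂|,l₁+l₂]=[1,7], have l₃=3  ✓
Σlᵢ = 10 ⇒ even  ✓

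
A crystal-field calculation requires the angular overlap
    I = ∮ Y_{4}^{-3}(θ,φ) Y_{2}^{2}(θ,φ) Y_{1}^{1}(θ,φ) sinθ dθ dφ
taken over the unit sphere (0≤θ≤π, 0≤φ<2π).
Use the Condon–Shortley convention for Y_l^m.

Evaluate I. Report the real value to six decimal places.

0.000000

|4−2|≤1≤4+2 violated ⇒ I = 0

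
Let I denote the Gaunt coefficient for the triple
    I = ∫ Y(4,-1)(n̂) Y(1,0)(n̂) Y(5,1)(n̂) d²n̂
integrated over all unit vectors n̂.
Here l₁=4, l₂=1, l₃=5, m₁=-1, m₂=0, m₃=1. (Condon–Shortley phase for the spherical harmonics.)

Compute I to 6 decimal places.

-0.240571

Checks pass: Σm=0; 10 even; l₃=5∈[3,5].
(2·4+1)(2·1+1)(2·5+1) = 297
Δ: 0! 8! 2! / 11! → 1/495
sum: t=0:+1/576 = 1/576
3j²(4 1 5; 0 0 0) = Δ·Π!·Σ² = 5/99  (sign -1)
sum: t=0:+1/720 = 1/720
3j²(4 1 5; -1 0 1) = Δ·Π!·Σ² = 8/165  (sign +1)
combine: 4πI² = 297·5/99·8/165 = 8/11
take √, sign -1: I = -0.24057125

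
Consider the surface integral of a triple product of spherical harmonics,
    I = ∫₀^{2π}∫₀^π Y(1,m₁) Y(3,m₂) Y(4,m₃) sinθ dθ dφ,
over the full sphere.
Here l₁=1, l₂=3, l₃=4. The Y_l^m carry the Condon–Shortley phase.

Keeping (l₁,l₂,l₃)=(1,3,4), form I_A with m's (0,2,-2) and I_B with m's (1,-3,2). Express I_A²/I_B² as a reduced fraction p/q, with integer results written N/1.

l's match ⇒ only the (l;m) 3-j factors differ between A and B.
A: triangle coeff Δ(1,3,4) = 1/252; Σ_t [0,0]: t=0:+1/120 = 1/120; (3j)²=1/21 [(1 3 4; 0 2 -2)], sign=+1
B: triangle coeff Δ(1,3,4) = 1/252; Σ_t [0,0]: t=0:+1/1440 = 1/1440; (3j)²=1/252 [(1 3 4; 1 -3 2)], sign=+1
I_A²/I_B² = (1/21)/(1/252) = 12/1

12/1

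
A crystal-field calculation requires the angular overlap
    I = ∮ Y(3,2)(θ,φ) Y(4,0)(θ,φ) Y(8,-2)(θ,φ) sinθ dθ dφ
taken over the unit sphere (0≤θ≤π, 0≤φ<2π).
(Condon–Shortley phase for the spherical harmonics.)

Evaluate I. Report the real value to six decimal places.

0.000000

l₃=8 ∉ [1,7] — triangle fails ⇒ I = 0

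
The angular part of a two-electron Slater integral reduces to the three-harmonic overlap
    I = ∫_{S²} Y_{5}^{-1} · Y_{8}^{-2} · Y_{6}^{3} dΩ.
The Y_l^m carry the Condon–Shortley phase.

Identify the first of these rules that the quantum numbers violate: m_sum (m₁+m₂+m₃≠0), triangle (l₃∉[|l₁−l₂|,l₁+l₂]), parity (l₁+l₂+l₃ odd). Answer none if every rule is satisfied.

parity

azimuthal sum: -1 − 2 + 3 = 0  ✓
3 ≤ 6 ≤ 13 (triangle on l)  ✓
L = 5 + 8 + 6 = 19 (odd)  ✗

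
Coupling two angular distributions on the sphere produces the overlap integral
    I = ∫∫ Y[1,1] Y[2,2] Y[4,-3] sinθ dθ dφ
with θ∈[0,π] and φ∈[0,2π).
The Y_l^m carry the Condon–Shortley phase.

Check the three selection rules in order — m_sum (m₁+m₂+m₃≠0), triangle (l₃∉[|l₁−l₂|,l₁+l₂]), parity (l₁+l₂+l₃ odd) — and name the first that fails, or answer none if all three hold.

triangle

m₁+m₂+m₃ = 1 + 2 − 3 = 0  ✓
triangle: |1−2|=1 ≤ l₃=4 ≤ 1+2=3  ✗
parity: l₁+l₂+l₃ = 7 is odd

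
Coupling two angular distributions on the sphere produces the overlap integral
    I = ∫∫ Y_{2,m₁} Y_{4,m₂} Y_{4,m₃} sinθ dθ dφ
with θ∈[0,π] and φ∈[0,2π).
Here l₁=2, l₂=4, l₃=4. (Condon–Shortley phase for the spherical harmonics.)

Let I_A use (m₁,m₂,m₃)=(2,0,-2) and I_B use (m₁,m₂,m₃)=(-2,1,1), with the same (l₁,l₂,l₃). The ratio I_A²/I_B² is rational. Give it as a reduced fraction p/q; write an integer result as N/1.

Same 2,4,4: normalisation and zero-m 3j drop out of the ratio.
A: Δ: 2! 2! 6! / 11! → 1/13860; sum: t=0:+1/192 = 1/192; 3j²(2 4 4; 2 0 -2) = Δ·Π!·Σ² = 3/77  (sign +1)
B: Δ: 2! 2! 6! / 11! → 1/13860; sum: t=2:+1/144 = 1/144; 3j²(2 4 4; -2 1 1) = Δ·Π!·Σ² = 10/231  (sign -1)
I_A²/I_B² = (3/77)/(10/231) = 9/10

9/10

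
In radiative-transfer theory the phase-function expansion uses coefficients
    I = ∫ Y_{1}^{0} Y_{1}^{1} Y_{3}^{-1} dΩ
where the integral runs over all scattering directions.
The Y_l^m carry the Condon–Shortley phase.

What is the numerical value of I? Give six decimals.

0.000000

|1−1|≤3≤1+1 violated ⇒ I = 0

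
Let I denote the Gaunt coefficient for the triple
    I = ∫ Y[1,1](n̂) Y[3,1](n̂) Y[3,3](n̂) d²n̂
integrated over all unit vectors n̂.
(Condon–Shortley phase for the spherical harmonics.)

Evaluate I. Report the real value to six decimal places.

0.000000

m-sum = 1 + 1 + 3 = 5 ≠ 0 ⇒ I = 0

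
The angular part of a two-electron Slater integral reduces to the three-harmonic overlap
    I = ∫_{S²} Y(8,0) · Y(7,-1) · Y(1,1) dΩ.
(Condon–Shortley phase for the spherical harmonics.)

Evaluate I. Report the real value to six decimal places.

Rules hold: Σm=0, L=16 even, 1≤1≤15.
N = 17·15·3 = 765
Δ = 14!·2!·0!/17! = 1/2040
Racah Σ t=7..7: t=7:−1/25401600 = -1/25401600
⇒ 3j(8 7 1; 0 0 0)² = 8/255, sgn +1
Racah Σ t=6..6: t=6:+1/58060800 = 1/58060800
⇒ 3j(8 7 1; 0 -1 1)² = 7/510, sgn +1
4πI² = N·(3j₀)²·(3jₘ)² = 28/85
I = +1·√(0.329412/4π) = 0.16190663

0.161907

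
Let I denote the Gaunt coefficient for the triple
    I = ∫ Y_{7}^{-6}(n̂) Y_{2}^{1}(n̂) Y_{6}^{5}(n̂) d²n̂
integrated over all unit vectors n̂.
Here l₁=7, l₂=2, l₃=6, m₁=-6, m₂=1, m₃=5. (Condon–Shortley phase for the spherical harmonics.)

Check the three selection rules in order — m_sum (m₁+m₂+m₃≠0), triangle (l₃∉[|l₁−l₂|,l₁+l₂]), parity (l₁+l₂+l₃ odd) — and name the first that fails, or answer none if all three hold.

azimuthal sum: -6 + 1 + 5 = 0  ✓
5 ≤ 6 ≤ 9 (triangle on l)  ✓
L = 7 + 2 + 6 = 15 (odd)  ✗

parity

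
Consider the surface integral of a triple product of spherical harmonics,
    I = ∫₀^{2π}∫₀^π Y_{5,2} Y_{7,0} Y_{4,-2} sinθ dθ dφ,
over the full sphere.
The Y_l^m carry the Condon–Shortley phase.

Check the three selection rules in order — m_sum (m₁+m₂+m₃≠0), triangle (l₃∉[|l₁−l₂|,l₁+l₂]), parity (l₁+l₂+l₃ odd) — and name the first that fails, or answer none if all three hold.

none

m₁+m₂+m₃ = 2 + 0 − 2 = 0  ✓
triangle: |5−7|=2 ≤ l₃=4 ≤ 5+7=12  ✓
parity: l₁+l₂+l₃ = 16 is even  ✓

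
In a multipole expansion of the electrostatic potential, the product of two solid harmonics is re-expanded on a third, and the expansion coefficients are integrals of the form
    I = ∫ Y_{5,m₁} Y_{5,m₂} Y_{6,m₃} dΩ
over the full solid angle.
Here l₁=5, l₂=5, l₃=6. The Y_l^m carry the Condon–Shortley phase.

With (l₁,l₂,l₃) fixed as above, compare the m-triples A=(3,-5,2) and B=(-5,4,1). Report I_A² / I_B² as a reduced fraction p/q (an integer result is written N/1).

20/9

Same 5,5,6: normalisation and zero-m 3j drop out of the ratio.
A: Δ: 4! 6! 6! / 17! → 1/28588560; sum: t=0:+1/829440 = 1/829440; 3j²(5 5 6; 3 -5 2) = Δ·Π!·Σ² = 35/2431  (sign +1)
B: Δ: 4! 6! 6! / 17! → 1/28588560; sum: t=4:+1/2073600 = 1/2073600; 3j²(5 5 6; -5 4 1) = Δ·Π!·Σ² = 63/9724  (sign -1)
I_A²/I_B² = (35/2431)/(63/9724) = 20/9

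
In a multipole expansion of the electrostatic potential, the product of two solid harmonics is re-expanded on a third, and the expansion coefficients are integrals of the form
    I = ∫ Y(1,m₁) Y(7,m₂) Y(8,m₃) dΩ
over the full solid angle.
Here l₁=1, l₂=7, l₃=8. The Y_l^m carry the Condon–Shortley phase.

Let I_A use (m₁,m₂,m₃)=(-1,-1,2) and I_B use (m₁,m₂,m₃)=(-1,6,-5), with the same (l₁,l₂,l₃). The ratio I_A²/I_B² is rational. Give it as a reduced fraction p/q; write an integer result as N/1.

Same 1,7,8: normalisation and zero-m 3j drop out of the ratio.
A: Δ: 0! 2! 14! / 17! → 1/2040; sum: t=0:+1/58060800 = 1/58060800; 3j²(1 7 8; -1 -1 2) = Δ·Π!·Σ² = 3/136  (sign +1)
B: Δ: 0! 2! 14! / 17! → 1/2040; sum: t=0:+1/12454041600 = 1/12454041600; 3j²(1 7 8; -1 6 -5) = Δ·Π!·Σ² = 1/680  (sign -1)
I_A²/I_B² = (3/136)/(1/680) = 15/1

15/1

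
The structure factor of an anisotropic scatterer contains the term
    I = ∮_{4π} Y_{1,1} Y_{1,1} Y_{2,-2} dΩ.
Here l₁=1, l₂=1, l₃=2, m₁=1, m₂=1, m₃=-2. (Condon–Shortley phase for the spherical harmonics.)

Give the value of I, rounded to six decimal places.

m-sum 0 ✓  L=4 even ✓  0≤2≤2 ✓
Π(2lᵢ+1) = 3×3×5 = 45
triangle coeff Δ(1,1,2) = 1/30
Σ_t [0,0]: t=0:+1/1 = 1/1
(3j)²=2/15 [(1 1 2; 0 0 0)], sign=+1
Σ_t [0,0]: t=0:+1/4 = 1/4
(3j)²=1/5 [(1 1 2; 1 1 -2)], sign=+1
⇒ 4πI² = 6/5
I = (+1)√(6/5/(4π)) = 0.30901936

0.309019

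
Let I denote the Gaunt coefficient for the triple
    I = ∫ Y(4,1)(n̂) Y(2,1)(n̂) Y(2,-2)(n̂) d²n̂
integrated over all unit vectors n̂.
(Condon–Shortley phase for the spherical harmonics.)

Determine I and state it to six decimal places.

-0.090112

m-sum 0 ✓  L=8 even ✓  2≤2≤6 ✓
Π(2lᵢ+1) = 9×5×5 = 225
triangle coeff Δ(4,2,2) = 1/630
Σ_t [2,2]: t=2:+1/16 = 1/16
(3j)²=2/35 [(4 2 2; 0 0 0)], sign=+1
Σ_t [3,3]: t=3:−1/144 = -1/144
(3j)²=1/126 [(4 2 2; 1 1 -2)], sign=-1
⇒ 4πI² = 5/49
I = (-1)√(5/49/(4π)) = -0.09011188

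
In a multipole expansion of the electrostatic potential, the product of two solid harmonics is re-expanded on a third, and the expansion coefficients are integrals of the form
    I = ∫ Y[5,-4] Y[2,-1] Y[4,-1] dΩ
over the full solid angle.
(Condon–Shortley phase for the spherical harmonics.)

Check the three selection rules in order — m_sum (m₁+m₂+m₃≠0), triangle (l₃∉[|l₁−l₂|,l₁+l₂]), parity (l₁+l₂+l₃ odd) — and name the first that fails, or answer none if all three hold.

azimuthal sum: -4 − 1 − 1 = -6  ✗
3 ≤ 4 ≤ 7 (triangle on l)
L = 5 + 2 + 4 = 11 (odd)

m_sum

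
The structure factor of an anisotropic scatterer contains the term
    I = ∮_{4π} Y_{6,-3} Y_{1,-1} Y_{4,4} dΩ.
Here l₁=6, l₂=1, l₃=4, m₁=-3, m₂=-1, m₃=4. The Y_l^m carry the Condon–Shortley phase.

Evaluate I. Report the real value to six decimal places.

0.000000

l₃=4 ∉ [5,7] — triangle fails ⇒ I = 0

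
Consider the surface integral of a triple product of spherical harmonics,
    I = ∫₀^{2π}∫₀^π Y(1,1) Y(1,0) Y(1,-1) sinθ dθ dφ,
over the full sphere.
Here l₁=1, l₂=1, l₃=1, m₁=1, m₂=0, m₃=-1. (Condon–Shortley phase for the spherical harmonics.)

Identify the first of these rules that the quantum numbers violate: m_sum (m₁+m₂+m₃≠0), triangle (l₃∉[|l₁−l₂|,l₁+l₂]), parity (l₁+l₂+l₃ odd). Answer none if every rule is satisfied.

parity

m₁+m₂+m₃ = 1 + 0 − 1 = 0  ✓
triangle: |1−1|=0 ≤ l₃=1 ≤ 1+1=2  ✓
parity: l₁+l₂+l₃ = 3 is odd  ✗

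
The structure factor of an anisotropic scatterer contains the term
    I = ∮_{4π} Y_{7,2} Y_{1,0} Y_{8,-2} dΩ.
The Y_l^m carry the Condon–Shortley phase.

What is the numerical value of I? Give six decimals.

Checks pass: Σm=0; 16 even; l₃=8∈[6,8].
(2·7+1)(2·1+1)(2·8+1) = 765
Δ: 0! 14! 2! / 17! → 1/2040
sum: t=0:+1/25401600 = 1/25401600
3j²(7 1 8; 0 0 0) = Δ·Π!·Σ² = 8/255  (sign +1)
sum: t=0:+1/43545600 = 1/43545600
3j²(7 1 8; 2 0 -2) = Δ·Π!·Σ² = 1/34  (sign +1)
combine: 4πI² = 765·8/255·1/34 = 12/17
take √, sign +1: I = 0.23700703

0.237007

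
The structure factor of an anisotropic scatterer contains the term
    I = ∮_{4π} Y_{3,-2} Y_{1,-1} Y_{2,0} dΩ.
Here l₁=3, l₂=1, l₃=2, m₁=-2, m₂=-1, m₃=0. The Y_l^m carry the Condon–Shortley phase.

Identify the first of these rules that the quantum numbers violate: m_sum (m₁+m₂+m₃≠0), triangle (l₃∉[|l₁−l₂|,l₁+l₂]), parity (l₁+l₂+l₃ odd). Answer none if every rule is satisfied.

m_sum

Σmᵢ = -3  ✗
l₃∈[|l₁−l₂|,l₁+l₂]=[2,4], have l₃=2
Σlᵢ = 6 ⇒ even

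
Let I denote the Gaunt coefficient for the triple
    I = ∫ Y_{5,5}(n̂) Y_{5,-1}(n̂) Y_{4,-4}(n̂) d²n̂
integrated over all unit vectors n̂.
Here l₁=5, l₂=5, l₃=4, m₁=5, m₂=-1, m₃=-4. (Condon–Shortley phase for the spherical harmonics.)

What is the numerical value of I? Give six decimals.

m-sum 0 ✓  L=14 even ✓  0≤4≤10 ✓
Π(2lᵢ+1) = 11×11×9 = 1089
triangle coeff Δ(5,5,4) = 1/3153150
Σ_t [1,5]: t=1:−1/69120 t=2:+1/1728 t=3:−1/576 t=4:+1/1728 t=5:−1/69120 = -7/11520
(3j)²=2/143 [(5 5 4; 0 0 0)], sign=-1
Σ_t [0,0]: t=0:+1/414720 = 1/414720
(3j)²=2/429 [(5 5 4; 5 -1 -4)], sign=+1
⇒ 4πI² = 12/169
I = (-1)√(12/169/(4π)) = -0.07516962

-0.075170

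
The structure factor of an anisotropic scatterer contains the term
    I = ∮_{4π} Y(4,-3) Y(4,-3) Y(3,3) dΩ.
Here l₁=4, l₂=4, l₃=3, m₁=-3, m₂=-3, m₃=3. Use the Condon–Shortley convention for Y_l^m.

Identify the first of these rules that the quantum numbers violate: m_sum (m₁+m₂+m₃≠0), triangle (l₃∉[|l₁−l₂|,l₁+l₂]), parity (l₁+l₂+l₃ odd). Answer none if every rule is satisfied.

m₁+m₂+m₃ = -3 − 3 + 3 = -3  ✗
triangle: |4−4|=0 ≤ l₃=3 ≤ 4+4=8
parity: l₁+l₂+l₃ = 11 is odd

m_sum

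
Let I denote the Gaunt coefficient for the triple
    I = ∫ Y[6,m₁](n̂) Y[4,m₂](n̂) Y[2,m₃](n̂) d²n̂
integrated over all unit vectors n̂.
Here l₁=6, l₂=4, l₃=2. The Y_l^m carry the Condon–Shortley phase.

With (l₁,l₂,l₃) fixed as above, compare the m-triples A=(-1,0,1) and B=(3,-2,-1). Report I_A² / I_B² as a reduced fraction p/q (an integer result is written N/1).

l's match ⇒ only the (l;m) 3-j factors differ between A and B.
A: triangle coeff Δ(6,4,2) = 1/6435; Σ_t [4,4]: t=4:+1/3456 = 1/3456; (3j)²=35/1287 [(6 4 2; -1 0 1)], sign=-1
B: triangle coeff Δ(6,4,2) = 1/6435; Σ_t [2,2]: t=2:+1/8640 = 1/8640; (3j)²=28/715 [(6 4 2; 3 -2 -1)], sign=-1
I_A²/I_B² = (35/1287)/(28/715) = 25/36

25/36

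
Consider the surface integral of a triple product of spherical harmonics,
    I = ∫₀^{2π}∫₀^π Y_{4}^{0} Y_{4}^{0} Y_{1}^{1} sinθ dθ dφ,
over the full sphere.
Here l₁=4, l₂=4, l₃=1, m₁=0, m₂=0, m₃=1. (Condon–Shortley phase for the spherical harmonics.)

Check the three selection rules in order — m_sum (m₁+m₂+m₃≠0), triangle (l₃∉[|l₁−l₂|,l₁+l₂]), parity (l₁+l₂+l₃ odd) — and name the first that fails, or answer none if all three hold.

Σmᵢ = 1  ✗
l₃∈[|l₁−l₂|,l₁+l₂]=[0,8], have l₃=1
Σlᵢ = 9 ⇒ odd

m_sum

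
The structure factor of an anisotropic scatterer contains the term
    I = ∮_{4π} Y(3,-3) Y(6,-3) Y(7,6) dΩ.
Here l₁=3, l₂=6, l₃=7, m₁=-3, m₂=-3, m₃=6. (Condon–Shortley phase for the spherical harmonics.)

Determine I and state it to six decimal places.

-0.153803

Rules hold: Σm=0, L=16 even, 3≤7≤9.
N = 7·13·15 = 1365
Δ = 2!·4!·10!/17! = 1/2042040
Racah Σ t=0..2: t=0:+1/207360 t=1:−1/57600 t=2:+1/207360 = -1/129600
⇒ 3j(3 6 7; 0 0 0)² = 168/12155, sgn +1
Racah Σ t=2..2: t=2:+1/17418240 = 1/17418240
⇒ 3j(3 6 7; -3 -3 6)² = 15/952, sgn -1
4πI² = N·(3j₀)²·(3jₘ)² = 945/3179
I = -1·√(0.297263/4π) = -0.15380332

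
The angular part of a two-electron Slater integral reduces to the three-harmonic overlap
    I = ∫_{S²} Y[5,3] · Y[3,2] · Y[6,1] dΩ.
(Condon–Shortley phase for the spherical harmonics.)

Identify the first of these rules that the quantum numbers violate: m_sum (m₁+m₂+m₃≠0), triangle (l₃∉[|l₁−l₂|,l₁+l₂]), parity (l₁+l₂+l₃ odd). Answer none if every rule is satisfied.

m_sum

m₁+m₂+m₃ = 3 + 2 + 1 = 6  ✗
triangle: |5−3|=2 ≤ l₃=6 ≤ 5+3=8
parity: l₁+l₂+l₃ = 14 is even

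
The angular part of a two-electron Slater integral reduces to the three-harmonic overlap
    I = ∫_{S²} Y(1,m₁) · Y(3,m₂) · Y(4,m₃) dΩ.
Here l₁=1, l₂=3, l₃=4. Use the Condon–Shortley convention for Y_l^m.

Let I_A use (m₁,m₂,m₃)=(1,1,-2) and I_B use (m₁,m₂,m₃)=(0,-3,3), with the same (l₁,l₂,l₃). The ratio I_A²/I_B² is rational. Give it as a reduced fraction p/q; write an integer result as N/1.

Shared (l₁,l₂,l₃)=(1,3,4): N and (l;000)² cancel in I_A²/I_B².
A: Δ = 0!·2!·6!/9! = 1/252; Racah Σ t=0..0: t=0:+1/96 = 1/96; ⇒ 3j(1 3 4; 1 1 -2)² = 5/84, sgn +1
B: Δ = 0!·2!·6!/9! = 1/252; Racah Σ t=0..0: t=0:+1/720 = 1/720; ⇒ 3j(1 3 4; 0 -3 3)² = 1/36, sgn -1
I_A²/I_B² = (5/84)/(1/36) = 15/7

15/7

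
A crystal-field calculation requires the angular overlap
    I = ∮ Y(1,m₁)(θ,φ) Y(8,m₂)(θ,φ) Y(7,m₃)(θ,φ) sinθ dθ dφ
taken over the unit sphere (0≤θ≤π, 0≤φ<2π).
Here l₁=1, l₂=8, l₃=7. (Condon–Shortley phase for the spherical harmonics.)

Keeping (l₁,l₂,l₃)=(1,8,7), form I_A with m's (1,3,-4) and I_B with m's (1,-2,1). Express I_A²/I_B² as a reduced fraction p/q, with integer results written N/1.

2/9

Shared (l₁,l₂,l₃)=(1,8,7): N and (l;000)² cancel in I_A²/I_B².
A: Δ = 2!·0!·14!/17! = 1/2040; Racah Σ t=0..0: t=0:+1/479001600 = 1/479001600; ⇒ 3j(1 8 7; 1 3 -4)² = 1/204, sgn -1
B: Δ = 2!·0!·14!/17! = 1/2040; Racah Σ t=0..0: t=0:+1/58060800 = 1/58060800; ⇒ 3j(1 8 7; 1 -2 1)² = 3/136, sgn +1
I_A²/I_B² = (1/204)/(3/136) = 2/9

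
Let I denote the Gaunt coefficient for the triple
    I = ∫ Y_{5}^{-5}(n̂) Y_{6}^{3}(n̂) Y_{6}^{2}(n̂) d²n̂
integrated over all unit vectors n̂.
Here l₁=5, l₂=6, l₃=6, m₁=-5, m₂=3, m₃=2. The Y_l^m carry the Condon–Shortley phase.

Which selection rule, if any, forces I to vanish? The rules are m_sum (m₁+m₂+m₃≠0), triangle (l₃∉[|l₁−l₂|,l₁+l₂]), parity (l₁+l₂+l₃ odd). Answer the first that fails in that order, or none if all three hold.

m₁+m₂+m₃ = -5 + 3 + 2 = 0  ✓
triangle: |5−6|=1 ≤ l₃=6 ≤ 5+6=11  ✓
parity: l₁+l₂+l₃ = 17 is odd  ✗

parity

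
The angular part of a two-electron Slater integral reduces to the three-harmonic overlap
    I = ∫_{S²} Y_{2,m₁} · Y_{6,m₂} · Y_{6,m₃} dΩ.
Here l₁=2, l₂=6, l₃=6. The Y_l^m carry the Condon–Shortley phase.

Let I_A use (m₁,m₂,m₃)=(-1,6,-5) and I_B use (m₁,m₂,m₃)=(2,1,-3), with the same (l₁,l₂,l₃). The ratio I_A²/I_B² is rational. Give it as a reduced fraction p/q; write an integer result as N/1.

l's match ⇒ only the (l;m) 3-j factors differ between A and B.
A: triangle coeff Δ(2,6,6) = 1/90090; Σ_t [2,2]: t=2:+1/7257600 = 1/7257600; (3j)²=11/455 [(2 6 6; -1 6 -5)], sign=-1
B: triangle coeff Δ(2,6,6) = 1/90090; Σ_t [0,0]: t=0:+1/120960 = 1/120960; (3j)²=24/1001 [(2 6 6; 2 1 -3)], sign=-1
I_A²/I_B² = (11/455)/(24/1001) = 121/120

121/120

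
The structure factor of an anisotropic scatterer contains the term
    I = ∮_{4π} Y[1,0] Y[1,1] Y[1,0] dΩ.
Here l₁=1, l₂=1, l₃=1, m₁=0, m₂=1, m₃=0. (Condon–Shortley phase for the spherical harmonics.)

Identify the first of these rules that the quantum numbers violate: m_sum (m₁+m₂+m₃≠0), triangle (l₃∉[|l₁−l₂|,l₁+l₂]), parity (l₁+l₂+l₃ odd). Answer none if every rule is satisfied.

m_sum

azimuthal sum: 0 + 1 + 0 = 1  ✗
0 ≤ 1 ≤ 2 (triangle on l)
L = 1 + 1 + 1 = 3 (odd)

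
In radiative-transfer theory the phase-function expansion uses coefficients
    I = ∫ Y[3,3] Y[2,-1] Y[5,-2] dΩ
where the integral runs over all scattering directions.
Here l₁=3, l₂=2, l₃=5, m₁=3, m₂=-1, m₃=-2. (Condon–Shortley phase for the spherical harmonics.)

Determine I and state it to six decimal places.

m-sum 0 ✓  L=10 even ✓  1≤5≤5 ✓
Π(2lᵢ+1) = 7×5×11 = 385
triangle coeff Δ(3,2,5) = 1/2310
Σ_t [0,0]: t=0:+1/144 = 1/144
(3j)²=10/231 [(3 2 5; 0 0 0)], sign=-1
Σ_t [0,0]: t=0:+1/4320 = 1/4320
(3j)²=1/330 [(3 2 5; 3 -1 -2)], sign=-1
⇒ 4πI² = 5/99
I = (+1)√(5/99/(4π)) = 0.06339609

0.063396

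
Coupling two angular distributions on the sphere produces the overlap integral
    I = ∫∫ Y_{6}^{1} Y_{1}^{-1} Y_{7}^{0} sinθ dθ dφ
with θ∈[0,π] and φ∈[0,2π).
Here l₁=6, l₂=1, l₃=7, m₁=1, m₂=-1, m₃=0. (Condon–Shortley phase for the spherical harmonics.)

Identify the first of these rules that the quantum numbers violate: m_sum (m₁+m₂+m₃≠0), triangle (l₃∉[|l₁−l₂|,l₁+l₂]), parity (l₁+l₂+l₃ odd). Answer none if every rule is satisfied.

none

Σmᵢ = 0  ✓
l₃∈[|l₁−l₂|,l₁+l₂]=[5,7], have l₃=7  ✓
Σlᵢ = 14 ⇒ even  ✓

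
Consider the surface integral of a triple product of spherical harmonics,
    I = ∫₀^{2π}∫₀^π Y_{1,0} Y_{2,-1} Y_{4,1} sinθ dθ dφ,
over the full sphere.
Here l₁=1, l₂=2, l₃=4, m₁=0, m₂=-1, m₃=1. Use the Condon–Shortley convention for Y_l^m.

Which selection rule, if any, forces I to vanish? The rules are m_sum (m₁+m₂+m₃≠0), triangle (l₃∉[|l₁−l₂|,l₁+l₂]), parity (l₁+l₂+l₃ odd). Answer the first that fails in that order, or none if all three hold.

m₁+m₂+m₃ = 0 − 1 + 1 = 0  ✓
triangle: |1−2|=1 ≤ l₃=4 ≤ 1+2=3  ✗
parity: l₁+l₂+l₃ = 7 is odd

triangle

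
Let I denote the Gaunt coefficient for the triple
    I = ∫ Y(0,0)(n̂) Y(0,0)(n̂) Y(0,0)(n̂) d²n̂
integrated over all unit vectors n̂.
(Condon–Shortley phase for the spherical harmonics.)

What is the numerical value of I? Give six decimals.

Checks pass: Σm=0; 0 even; l₃=0∈[0,0].
(2·0+1)(2·0+1)(2·0+1) = 1
Δ: 0! 0! 0! / 1! → 1/1
sum: t=0:+1/1 = 1/1
3j²(0 0 0; 0 0 0) = Δ·Π!·Σ² = 1/1  (sign +1)
(m-triple is (0,0,0) — same symbol as above.)
combine: 4πI² = 1·1·1 = 1/1
take √, sign +1: I = 0.28209479

0.282095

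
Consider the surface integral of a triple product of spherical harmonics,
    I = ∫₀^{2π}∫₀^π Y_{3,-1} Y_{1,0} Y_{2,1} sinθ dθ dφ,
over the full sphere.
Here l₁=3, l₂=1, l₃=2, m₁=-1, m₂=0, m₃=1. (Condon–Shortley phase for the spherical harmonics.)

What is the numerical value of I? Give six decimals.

Checks pass: Σm=0; 6 even; l₃=2∈[2,4].
(2·3+1)(2·1+1)(2·2+1) = 105
Δ: 2! 4! 0! / 7! → 1/105
sum: t=1:−1/4 = -1/4
3j²(3 1 2; 0 0 0) = Δ·Π!·Σ² = 3/35  (sign -1)
sum: t=1:−1/6 = -1/6
3j²(3 1 2; -1 0 1) = Δ·Π!·Σ² = 8/105  (sign +1)
combine: 4πI² = 105·3/35·8/105 = 24/35
take √, sign -1: I = -0.23359668

-0.233597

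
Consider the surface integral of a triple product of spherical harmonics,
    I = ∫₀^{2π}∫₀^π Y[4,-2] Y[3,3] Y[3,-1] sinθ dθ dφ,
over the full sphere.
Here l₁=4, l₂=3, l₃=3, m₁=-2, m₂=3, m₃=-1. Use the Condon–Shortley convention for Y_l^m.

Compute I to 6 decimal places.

Checks pass: Σm=0; 10 even; l₃=3∈[1,7].
(2·4+1)(2·3+1)(2·3+1) = 441
Δ: 4! 4! 2! / 11! → 1/34650
sum: t=1:−1/72 t=2:+1/16 t=3:−1/72 = 5/144
3j²(4 3 3; 0 0 0) = Δ·Π!·Σ² = 2/77  (sign -1)
sum: t=4:+1/192 = 1/192
3j²(4 3 3; -2 3 -1) = Δ·Π!·Σ² = 3/77  (sign +1)
combine: 4πI² = 441·2/77·3/77 = 54/121
take √, sign -1: I = -0.18845135

-0.188451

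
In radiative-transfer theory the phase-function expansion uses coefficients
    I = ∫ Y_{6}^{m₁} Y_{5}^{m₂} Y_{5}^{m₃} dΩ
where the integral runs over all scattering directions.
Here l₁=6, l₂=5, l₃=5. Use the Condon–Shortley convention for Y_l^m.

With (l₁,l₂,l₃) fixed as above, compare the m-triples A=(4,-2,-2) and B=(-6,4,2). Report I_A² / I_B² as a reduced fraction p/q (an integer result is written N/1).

8/11

Shared (l₁,l₂,l₃)=(6,5,5): N and (l;000)² cancel in I_A²/I_B².
A: Δ = 6!·6!·4!/17! = 1/28588560; Racah Σ t=0..2: t=0:+1/207360 t=1:−1/57600 t=2:+1/207360 = -1/129600; ⇒ 3j(6 5 5; 4 -2 -2)² = 168/12155, sgn +1
B: Δ = 6!·6!·4!/17! = 1/28588560; Racah Σ t=6..6: t=6:+1/3110400 = 1/3110400; ⇒ 3j(6 5 5; -6 4 2)² = 21/1105, sgn -1
I_A²/I_B² = (168/12155)/(21/1105) = 8/11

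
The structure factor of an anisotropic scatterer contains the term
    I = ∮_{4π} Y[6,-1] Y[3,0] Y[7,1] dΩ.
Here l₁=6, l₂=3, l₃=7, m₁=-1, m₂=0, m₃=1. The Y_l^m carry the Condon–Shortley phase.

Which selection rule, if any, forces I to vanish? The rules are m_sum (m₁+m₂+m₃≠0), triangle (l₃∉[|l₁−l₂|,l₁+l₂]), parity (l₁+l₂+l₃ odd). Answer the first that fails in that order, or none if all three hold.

none

Σmᵢ = 0  ✓
l₃∈[|l₁−l₂|,l₁+l₂]=[3,9], have l₃=7  ✓
Σlᵢ = 16 ⇒ even  ✓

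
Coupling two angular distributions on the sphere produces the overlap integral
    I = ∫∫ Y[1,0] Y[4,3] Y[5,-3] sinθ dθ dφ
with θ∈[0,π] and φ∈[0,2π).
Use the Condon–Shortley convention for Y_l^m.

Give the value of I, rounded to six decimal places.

m-sum 0 ✓  L=10 even ✓  3≤5≤5 ✓
Π(2lᵢ+1) = 3×9×11 = 297
triangle coeff Δ(1,4,5) = 1/495
Σ_t [0,0]: t=0:+1/576 = 1/576
(3j)²=5/99 [(1 4 5; 0 0 0)], sign=-1
Σ_t [0,0]: t=0:+1/5040 = 1/5040
(3j)²=16/495 [(1 4 5; 0 3 -3)], sign=+1
⇒ 4πI² = 16/33
I = (-1)√(16/33/(4π)) = -0.19642560

-0.196426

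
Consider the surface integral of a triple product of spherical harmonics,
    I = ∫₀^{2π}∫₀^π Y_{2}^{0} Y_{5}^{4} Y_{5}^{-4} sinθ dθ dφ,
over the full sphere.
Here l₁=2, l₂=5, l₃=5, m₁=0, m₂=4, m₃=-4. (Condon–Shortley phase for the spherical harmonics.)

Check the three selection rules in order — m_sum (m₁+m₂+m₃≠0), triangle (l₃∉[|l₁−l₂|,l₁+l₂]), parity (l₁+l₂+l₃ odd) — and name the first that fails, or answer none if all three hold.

none

m₁+m₂+m₃ = 0 + 4 − 4 = 0  ✓
triangle: |2−5|=3 ≤ l₃=5 ≤ 2+5=7  ✓
parity: l₁+l₂+l₃ = 12 is even  ✓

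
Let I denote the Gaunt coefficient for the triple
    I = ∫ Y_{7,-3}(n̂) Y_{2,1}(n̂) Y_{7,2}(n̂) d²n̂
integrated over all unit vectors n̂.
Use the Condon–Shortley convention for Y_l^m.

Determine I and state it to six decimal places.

m-sum 0 ✓  L=16 even ✓  5≤7≤9 ✓
Π(2lᵢ+1) = 15×5×15 = 1125
triangle coeff Δ(7,2,7) = 1/185640
Σ_t [0,2]: t=0:+1/2419200 t=1:−1/518400 t=2:+1/2419200 = -1/907200
(3j)²=56/3315 [(7 2 7; 0 0 0)], sign=+1
Σ_t [1,2]: t=1:−1/4354560 t=2:+1/1935360 = 1/3483648
(3j)²=125/12376 [(7 2 7; -3 1 2)], sign=-1
⇒ 4πI² = 9375/48841
I = (-1)√(9375/48841/(4π)) = -0.12359145

-0.123591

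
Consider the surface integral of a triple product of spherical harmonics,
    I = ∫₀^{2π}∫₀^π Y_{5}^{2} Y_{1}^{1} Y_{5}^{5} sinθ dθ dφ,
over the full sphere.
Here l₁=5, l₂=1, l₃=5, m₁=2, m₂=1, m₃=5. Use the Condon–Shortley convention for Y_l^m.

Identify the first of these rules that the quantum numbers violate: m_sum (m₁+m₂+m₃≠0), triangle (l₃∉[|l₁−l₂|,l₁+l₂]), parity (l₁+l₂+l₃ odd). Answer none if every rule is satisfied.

m_sum

m₁+m₂+m₃ = 2 + 1 + 5 = 8  ✗
triangle: |5−1|=4 ≤ l₃=5 ≤ 5+1=6
parity: l₁+l₂+l₃ = 11 is odd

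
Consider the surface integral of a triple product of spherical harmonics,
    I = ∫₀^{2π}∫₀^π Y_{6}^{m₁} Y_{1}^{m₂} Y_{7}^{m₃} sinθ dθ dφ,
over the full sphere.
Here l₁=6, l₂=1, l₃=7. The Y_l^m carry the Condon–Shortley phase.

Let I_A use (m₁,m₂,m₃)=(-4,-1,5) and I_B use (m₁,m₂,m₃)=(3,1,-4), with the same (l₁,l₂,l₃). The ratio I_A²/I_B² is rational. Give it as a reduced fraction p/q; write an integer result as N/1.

Shared (l₁,l₂,l₃)=(6,1,7): N and (l;000)² cancel in I_A²/I_B².
A: Δ = 0!·12!·2!/15! = 1/1365; Racah Σ t=0..0: t=0:+1/14515200 = 1/14515200; ⇒ 3j(6 1 7; -4 -1 5)² = 22/455, sgn +1
B: Δ = 0!·12!·2!/15! = 1/1365; Racah Σ t=0..0: t=0:+1/4354560 = 1/4354560; ⇒ 3j(6 1 7; 3 1 -4)² = 11/273, sgn -1
I_A²/I_B² = (22/455)/(11/273) = 6/5

6/5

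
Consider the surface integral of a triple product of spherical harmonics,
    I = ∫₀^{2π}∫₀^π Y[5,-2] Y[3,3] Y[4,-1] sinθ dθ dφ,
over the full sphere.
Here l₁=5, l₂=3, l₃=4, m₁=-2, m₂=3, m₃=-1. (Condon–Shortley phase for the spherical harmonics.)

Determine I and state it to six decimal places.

-0.179179

Rules hold: Σm=0, L=12 even, 2≤4≤8.
N = 11·7·9 = 693
Δ = 4!·6!·2!/13! = 1/180180
Racah Σ t=1..3: t=1:−1/576 t=2:+1/144 t=3:−1/576 = 1/288
⇒ 3j(5 3 4; 0 0 0)² = 20/1001, sgn +1
Racah Σ t=4..4: t=4:+1/1728 = 1/1728
⇒ 3j(5 3 4; -2 3 -1)² = 25/858, sgn -1
4πI² = N·(3j₀)²·(3jₘ)² = 750/1859
I = -1·√(0.403443/4π) = -0.17917854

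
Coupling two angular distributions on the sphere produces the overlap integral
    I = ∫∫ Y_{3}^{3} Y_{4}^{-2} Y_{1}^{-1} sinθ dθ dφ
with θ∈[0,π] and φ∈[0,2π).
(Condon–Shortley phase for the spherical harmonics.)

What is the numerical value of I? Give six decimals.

Rules hold: Σm=0, L=8 even, 1≤1≤7.
N = 7·9·3 = 189
Δ = 6!·0!·2!/9! = 1/252
Racah Σ t=3..3: t=3:−1/36 = -1/36
⇒ 3j(3 4 1; 0 0 0)² = 4/63, sgn +1
Racah Σ t=0..0: t=0:+1/1440 = 1/1440
⇒ 3j(3 4 1; 3 -2 -1)² = 1/252, sgn +1
4πI² = N·(3j₀)²·(3jₘ)² = 1/21
I = +1·√(0.047619/4π) = 0.06155813

0.061558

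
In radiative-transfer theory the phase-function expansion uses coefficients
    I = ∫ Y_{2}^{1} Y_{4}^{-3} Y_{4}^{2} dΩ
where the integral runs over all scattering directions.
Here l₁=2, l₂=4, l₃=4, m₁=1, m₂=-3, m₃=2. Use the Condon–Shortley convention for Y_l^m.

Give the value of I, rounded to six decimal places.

Checks pass: Σm=0; 10 even; l₃=4∈[2,6].
(2·2+1)(2·4+1)(2·4+1) = 405
Δ: 2! 2! 6! / 11! → 1/13860
sum: t=0:+1/192 t=1:−1/36 t=2:+1/192 = -5/288
3j²(2 4 4; 0 0 0) = Δ·Π!·Σ² = 20/693  (sign -1)
sum: t=0:+1/240 t=1:−1/1440 = 1/288
3j²(2 4 4; 1 -3 2) = Δ·Π!·Σ² = 5/132  (sign +1)
combine: 4πI² = 405·20/693·5/132 = 375/847
take √, sign -1: I = -0.18770204

-0.187702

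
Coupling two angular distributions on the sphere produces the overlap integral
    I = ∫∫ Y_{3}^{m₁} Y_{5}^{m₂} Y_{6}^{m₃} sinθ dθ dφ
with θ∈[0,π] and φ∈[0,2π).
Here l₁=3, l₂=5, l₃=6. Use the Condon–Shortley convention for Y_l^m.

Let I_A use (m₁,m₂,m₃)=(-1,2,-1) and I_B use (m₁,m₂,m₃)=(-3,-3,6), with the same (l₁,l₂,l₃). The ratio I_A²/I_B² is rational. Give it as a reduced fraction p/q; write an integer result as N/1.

Same 3,5,6: normalisation and zero-m 3j drop out of the ratio.
A: Δ: 2! 4! 8! / 15! → 1/675675; sum: t=0:+1/241920 t=1:−1/8640 t=2:+1/5760 = 1/16128; 3j²(3 5 6; -1 2 -1) = Δ·Π!·Σ² = 5/1001  (sign -1)
B: Δ: 2! 4! 8! / 15! → 1/675675; sum: t=2:+1/1935360 = 1/1935360; 3j²(3 5 6; -3 -3 6) = Δ·Π!·Σ² = 1/91  (sign +1)
I_A²/I_B² = (5/1001)/(1/91) = 5/11

5/11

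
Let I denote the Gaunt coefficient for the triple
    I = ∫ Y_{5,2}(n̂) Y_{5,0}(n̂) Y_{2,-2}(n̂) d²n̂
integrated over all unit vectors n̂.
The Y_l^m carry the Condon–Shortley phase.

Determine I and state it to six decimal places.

m-sum 0 ✓  L=12 even ✓  0≤2≤10 ✓
Π(2lᵢ+1) = 11×11×5 = 605
triangle coeff Δ(5,5,2) = 1/38610
Σ_t [3,5]: t=3:−1/2880 t=4:+1/576 t=5:−1/2880 = 1/960
(3j)²=10/429 [(5 5 2; 0 0 0)], sign=+1
Σ_t [3,3]: t=3:−1/2880 = -1/2880
(3j)²=14/429 [(5 5 2; 2 0 -2)], sign=-1
⇒ 4πI² = 700/1521
I = (-1)√(700/1521/(4π)) = -0.19137248

-0.191372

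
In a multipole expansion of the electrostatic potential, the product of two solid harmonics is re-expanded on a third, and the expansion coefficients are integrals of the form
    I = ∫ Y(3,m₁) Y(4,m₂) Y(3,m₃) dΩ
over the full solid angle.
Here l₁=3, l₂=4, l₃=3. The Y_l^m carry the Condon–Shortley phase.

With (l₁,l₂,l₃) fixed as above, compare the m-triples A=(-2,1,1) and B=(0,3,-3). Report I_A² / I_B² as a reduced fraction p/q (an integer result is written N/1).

l's match ⇒ only the (l;m) 3-j factors differ between A and B.
A: triangle coeff Δ(3,4,3) = 1/34650; Σ_t [3,4]: t=3:−1/48 t=4:+1/144 = -1/72; (3j)²=16/693 [(3 4 3; -2 1 1)], sign=-1
B: triangle coeff Δ(3,4,3) = 1/34650; Σ_t [3,3]: t=3:−1/288 = -1/288; (3j)²=1/22 [(3 4 3; 0 3 -3)], sign=-1
I_A²/I_B² = (16/693)/(1/22) = 32/63

32/63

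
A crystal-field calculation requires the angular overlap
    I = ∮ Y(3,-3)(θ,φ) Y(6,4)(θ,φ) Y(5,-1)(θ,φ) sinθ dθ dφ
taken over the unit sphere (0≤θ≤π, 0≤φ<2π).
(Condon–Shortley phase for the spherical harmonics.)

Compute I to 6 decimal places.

-0.190675

Checks pass: Σm=0; 14 even; l₃=5∈[3,9].
(2·3+1)(2·6+1)(2·5+1) = 1001
Δ: 4! 2! 8! / 15! → 1/675675
sum: t=1:−1/8640 t=2:+1/2304 t=3:−1/8640 = 7/34560
3j²(3 6 5; 0 0 0) = Δ·Π!·Σ² = 7/429  (sign -1)
sum: t=4:+1/69120 = 1/69120
3j²(3 6 5; -3 4 -1) = Δ·Π!·Σ² = 4/143  (sign +1)
combine: 4πI² = 1001·7/429·4/143 = 196/429
take √, sign -1: I = -0.19067531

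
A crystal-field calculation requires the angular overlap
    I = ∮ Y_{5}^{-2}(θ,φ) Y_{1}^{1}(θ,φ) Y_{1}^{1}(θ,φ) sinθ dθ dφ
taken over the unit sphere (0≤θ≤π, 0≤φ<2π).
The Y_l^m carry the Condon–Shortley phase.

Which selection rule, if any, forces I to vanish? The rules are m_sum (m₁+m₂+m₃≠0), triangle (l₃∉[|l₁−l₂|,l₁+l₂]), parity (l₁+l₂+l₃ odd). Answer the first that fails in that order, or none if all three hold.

Σmᵢ = 0  ✓
l₃∈[|l₁−l₂|,l₁+l₂]=[4,6], have l₃=1  ✗
Σlᵢ = 7 ⇒ odd

triangle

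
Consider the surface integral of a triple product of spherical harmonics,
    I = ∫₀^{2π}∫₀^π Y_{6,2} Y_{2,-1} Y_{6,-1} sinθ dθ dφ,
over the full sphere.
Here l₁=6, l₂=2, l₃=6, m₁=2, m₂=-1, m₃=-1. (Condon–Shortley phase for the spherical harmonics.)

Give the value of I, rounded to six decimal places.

0.088837

Checks pass: Σm=0; 14 even; l₃=6∈[4,8].
(2·6+1)(2·2+1)(2·6+1) = 845
Δ: 2! 10! 2! / 15! → 1/90090
sum: t=0:+1/69120 t=1:−1/14400 t=2:+1/69120 = -7/172800
3j²(6 2 6; 0 0 0) = Δ·Π!·Σ² = 14/715  (sign -1)
sum: t=0:+1/34560 t=1:−1/60480 = 1/80640
3j²(6 2 6; 2 -1 -1) = Δ·Π!·Σ² = 6/1001  (sign -1)
combine: 4πI² = 845·14/715·6/1001 = 12/121
take √, sign +1: I = 0.08883682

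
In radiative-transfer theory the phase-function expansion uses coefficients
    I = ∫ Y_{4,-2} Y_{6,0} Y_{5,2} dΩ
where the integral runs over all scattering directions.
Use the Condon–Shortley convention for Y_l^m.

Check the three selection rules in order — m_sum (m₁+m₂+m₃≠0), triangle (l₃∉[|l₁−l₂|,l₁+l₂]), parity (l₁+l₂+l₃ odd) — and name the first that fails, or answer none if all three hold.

azimuthal sum: -2 + 0 + 2 = 0  ✓
2 ≤ 5 ≤ 10 (triangle on l)  ✓
L = 4 + 6 + 5 = 15 (odd)  ✗

parity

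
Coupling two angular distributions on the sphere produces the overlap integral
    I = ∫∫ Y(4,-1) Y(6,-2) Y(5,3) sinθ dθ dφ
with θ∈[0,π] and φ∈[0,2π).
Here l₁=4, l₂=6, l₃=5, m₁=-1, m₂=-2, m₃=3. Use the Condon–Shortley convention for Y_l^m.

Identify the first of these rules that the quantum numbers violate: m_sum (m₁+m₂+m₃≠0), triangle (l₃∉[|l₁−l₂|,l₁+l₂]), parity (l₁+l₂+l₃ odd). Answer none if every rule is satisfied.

parity

Σmᵢ = 0  ✓
l₃∈[|l₁−l₂|,l₁+l₂]=[2,10], have l₃=5  ✓
Σlᵢ = 15 ⇒ odd  ✗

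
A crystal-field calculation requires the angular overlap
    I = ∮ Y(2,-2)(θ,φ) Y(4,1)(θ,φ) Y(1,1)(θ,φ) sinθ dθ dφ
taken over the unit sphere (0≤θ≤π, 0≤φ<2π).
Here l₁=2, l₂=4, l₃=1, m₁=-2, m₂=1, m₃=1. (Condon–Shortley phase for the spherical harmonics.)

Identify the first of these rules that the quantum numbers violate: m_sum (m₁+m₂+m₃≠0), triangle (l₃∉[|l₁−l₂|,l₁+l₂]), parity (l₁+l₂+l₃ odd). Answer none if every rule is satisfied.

Σmᵢ = 0  ✓
l₃∈[|l₁−l₂|,l₁+l₂]=[2,6], have l₃=1  ✗
Σlᵢ = 7 ⇒ odd

triangle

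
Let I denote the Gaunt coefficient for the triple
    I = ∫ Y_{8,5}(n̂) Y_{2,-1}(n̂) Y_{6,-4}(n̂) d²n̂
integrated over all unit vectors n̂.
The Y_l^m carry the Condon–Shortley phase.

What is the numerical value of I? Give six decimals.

-0.248575

Checks pass: Σm=0; 16 even; l₃=6∈[6,10].
(2·8+1)(2·2+1)(2·6+1) = 1105
Δ: 4! 12! 0! / 17! → 1/30940
sum: t=2:+1/2073600 = 1/2073600
3j²(8 2 6; 0 0 0) = Δ·Π!·Σ² = 28/1105  (sign +1)
sum: t=1:−1/43545600 = -1/43545600
3j²(8 2 6; 5 -1 -4) = Δ·Π!·Σ² = 33/1190  (sign -1)
combine: 4πI² = 1105·28/1105·33/1190 = 66/85
take √, sign -1: I = -0.24857507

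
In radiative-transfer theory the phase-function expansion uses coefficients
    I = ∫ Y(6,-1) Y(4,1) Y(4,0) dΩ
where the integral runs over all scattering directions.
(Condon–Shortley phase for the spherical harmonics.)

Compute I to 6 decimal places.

-0.103072

m-sum 0 ✓  L=14 even ✓  2≤4≤10 ✓
Π(2lᵢ+1) = 13×9×9 = 1053
triangle coeff Δ(6,4,4) = 1/1261260
Σ_t [2,4]: t=2:+1/4608 t=3:−1/1296 t=4:+1/4608 = -7/20736
(3j)²=20/1287 [(6 4 4; 0 0 0)], sign=-1
Σ_t [3,5]: t=3:−1/3456 t=4:+1/1728 t=5:−1/11520 = 7/34560
(3j)²=7/858 [(6 4 4; -1 1 0)], sign=+1
⇒ 4πI² = 210/1573
I = (-1)√(210/1573/(4π)) = -0.10307192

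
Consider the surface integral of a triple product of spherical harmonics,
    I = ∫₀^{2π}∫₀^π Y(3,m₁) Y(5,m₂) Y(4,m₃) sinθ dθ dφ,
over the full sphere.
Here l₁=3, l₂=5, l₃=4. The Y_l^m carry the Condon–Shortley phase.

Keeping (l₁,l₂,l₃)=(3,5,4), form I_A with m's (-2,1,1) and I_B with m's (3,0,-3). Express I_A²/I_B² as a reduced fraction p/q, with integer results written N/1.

Same 3,5,4: normalisation and zero-m 3j drop out of the ratio.
A: Δ: 4! 2! 6! / 13! → 1/180180; sum: t=3:−1/432 t=4:+1/1152 = -5/3456; 3j²(3 5 4; -2 1 1) = Δ·Π!·Σ² = 625/36036  (sign +1)
B: Δ: 4! 2! 6! / 13! → 1/180180; sum: t=0:+1/5760 = 1/5760; 3j²(3 5 4; 3 0 -3) = Δ·Π!·Σ² = 5/572  (sign -1)
I_A²/I_B² = (625/36036)/(5/572) = 125/63

125/63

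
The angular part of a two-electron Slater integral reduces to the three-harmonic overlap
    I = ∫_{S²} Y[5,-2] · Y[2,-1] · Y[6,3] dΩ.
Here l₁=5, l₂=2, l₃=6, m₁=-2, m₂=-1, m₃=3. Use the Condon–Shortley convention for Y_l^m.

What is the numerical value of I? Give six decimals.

Σlᵢ=13 odd — θ-integrand is odd under cosθ→−cosθ; I=0

0.000000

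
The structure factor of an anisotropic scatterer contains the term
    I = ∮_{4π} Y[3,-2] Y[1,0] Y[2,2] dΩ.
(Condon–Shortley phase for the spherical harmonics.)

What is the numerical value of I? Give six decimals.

Checks pass: Σm=0; 6 even; l₃=2∈[2,4].
(2·3+1)(2·1+1)(2·2+1) = 105
Δ: 2! 4! 0! / 7! → 1/105
sum: t=1:−1/4 = -1/4
3j²(3 1 2; 0 0 0) = Δ·Π!·Σ² = 3/35  (sign -1)
sum: t=1:−1/24 = -1/24
3j²(3 1 2; -2 0 2) = Δ·Π!·Σ² = 1/21  (sign -1)
combine: 4πI² = 105·3/35·1/21 = 3/7
take √, sign +1: I = 0.18467439

0.184674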